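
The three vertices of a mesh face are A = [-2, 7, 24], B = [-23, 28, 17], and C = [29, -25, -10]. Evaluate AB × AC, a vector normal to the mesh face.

(-938, -931, 21)

AB = (-21, 21, -7)
AC = (31, -32, -34)
i: 21·(-34) - (-7)·(-32) = -714 - 224 = -938
j: (-7)·31 - (-21)·(-34) = -217 - 714 = -931
k: (-21)·(-32) - 21·31 = 672 - 651 = 21
AB × AC = (-938, -931, 21)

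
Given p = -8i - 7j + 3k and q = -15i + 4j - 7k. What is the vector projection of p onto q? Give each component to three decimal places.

p · q = (-8)·(-15) + (-7)·4 + 3·(-7) = 120 - 28 - 21 = 71
|q|² = 225 + 16 + 49 = 290
proj_q p = (71/290) · (-15, 4, -7) ≈ (-3.672, 0.979, -1.714)

(-3.672, 0.979, -1.714)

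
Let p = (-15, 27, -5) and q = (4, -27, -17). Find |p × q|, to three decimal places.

718.798

i: 27·(-17) - (-5)·(-27) = -459 - 135 = -594
j: (-5)·4 - (-15)·(-17) = -20 - 255 = -275
k: (-15)·(-27) - 27·4 = 405 - 108 = 297
p × q = (-594, -275, 297)
|p × q| = √((-594)² + (-275)² + 297²) = √516670 ≈ 718.7976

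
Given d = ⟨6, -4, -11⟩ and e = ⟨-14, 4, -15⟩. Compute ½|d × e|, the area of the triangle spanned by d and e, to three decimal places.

i: (-4)·(-15) - (-11)·4 = 60 - (-44) = 104
j: (-11)·(-14) - 6·(-15) = 154 - (-90) = 244
k: 6·4 - (-4)·(-14) = 24 - 56 = -32
d × e = (104, 244, -32)
|d × e| = √(104² + 244² + (-32)²) = √71376 ≈ 267.1629
area = ½ · 267.1629 ≈ 133.581

133.581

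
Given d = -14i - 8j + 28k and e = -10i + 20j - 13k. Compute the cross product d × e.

(-456, -462, -360)

i: (-8)·(-13) - 28·20 = 104 - 560 = -456
j: 28·(-10) - (-14)·(-13) = -280 - 182 = -462
k: (-14)·20 - (-8)·(-10) = -280 - 80 = -360
d × e = (-456, -462, -360)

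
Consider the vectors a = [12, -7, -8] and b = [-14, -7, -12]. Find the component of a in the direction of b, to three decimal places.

a · b = 12·(-14) + (-7)·(-7) + (-8)·(-12) = -168 + 49 + 96 = -23
|b| = √(196 + 49 + 144) = √389 ≈ 19.7231
comp_b a = -23 / √389 ≈ -1.166

-1.166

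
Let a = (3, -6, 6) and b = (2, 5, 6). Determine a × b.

(-66, -6, 27)

i: (-6)·6 - 6·5 = -36 - 30 = -66
j: 6·2 - 3·6 = 12 - 18 = -6
k: 3·5 - (-6)·2 = 15 - (-12) = 27
a × b = (-66, -6, 27)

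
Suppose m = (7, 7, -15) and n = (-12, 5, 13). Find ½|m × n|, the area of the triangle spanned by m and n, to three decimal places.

i: 7·13 - (-15)·5 = 91 - (-75) = 166
j: (-15)·(-12) - 7·13 = 180 - 91 = 89
k: 7·5 - 7·(-12) = 35 - (-84) = 119
m × n = (166, 89, 119)
|m × n| = √(166² + 89² + 119²) = √49638 ≈ 222.7959
area = ½ · 222.7959 ≈ 111.398

111.398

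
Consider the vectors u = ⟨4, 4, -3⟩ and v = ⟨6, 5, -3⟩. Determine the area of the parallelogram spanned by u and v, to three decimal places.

i: 4·(-3) - (-3)·5 = -12 - (-15) = 3
j: (-3)·6 - 4·(-3) = -18 - (-12) = -6
k: 4·5 - 4·6 = 20 - 24 = -4
u × v = (3, -6, -4)
|u × v| = √(3² + (-6)² + (-4)²) = √61 ≈ 7.8102

7.810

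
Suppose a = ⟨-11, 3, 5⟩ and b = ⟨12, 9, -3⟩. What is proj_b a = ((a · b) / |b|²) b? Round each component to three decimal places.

(-6.154, -4.615, 1.538)

a · b = (-11)·12 + 3·9 + 5·(-3) = -132 + 27 - 15 = -120
|b|² = 144 + 81 + 9 = 234
proj_b a = (-120/234) · (12, 9, -3) ≈ (-6.154, -4.615, 1.538)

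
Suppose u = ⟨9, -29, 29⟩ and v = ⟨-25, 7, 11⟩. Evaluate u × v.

i: (-29)·11 - 29·7 = -319 - 203 = -522
j: 29·(-25) - 9·11 = -725 - 99 = -824
k: 9·7 - (-29)·(-25) = 63 - 725 = -662
u × v = (-522, -824, -662)

(-522, -824, -662)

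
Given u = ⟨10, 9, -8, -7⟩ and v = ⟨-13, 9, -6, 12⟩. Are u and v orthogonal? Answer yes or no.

no

u · v = 10·(-13) + 9·9 + (-8)·(-6) + (-7)·12 = -130 + 81 + 48 - 84 = -85
Nonzero, so the vectors are not orthogonal.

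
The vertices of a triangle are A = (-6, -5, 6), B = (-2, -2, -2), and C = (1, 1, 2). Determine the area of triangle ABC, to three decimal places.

AB = (4, 3, -8),  AC = (7, 6, -4)
i: 3·(-4) - (-8)·6 = -12 - (-48) = 36
j: (-8)·7 - 4·(-4) = -56 - (-16) = -40
k: 4·6 - 3·7 = 24 - 21 = 3
AB × AC = (36, -40, 3)
|AB × AC| = √2905 ≈ 53.8981
area = ½ · 53.8981 ≈ 26.949

26.949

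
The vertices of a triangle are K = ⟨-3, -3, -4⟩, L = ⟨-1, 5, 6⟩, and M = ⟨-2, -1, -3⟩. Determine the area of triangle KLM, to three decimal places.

KL = (2, 8, 10),  KM = (1, 2, 1)
i: 8·1 - 10·2 = 8 - 20 = -12
j: 10·1 - 2·1 = 10 - 2 = 8
k: 2·2 - 8·1 = 4 - 8 = -4
KL × KM = (-12, 8, -4)
|KL × KM| = √224 ≈ 14.9666
area = ½ · 14.9666 ≈ 7.483

7.483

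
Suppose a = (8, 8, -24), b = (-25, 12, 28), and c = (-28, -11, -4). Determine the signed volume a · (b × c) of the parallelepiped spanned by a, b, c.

-19656

b × c:
i: 12·(-4) - 28·(-11) = -48 - (-308) = 260
j: 28·(-28) - (-25)·(-4) = -784 - 100 = -884
k: (-25)·(-11) - 12·(-28) = 275 - (-336) = 611
b × c = (260, -884, 611)
a · (b × c) = 8·260 + 8·(-884) + (-24)·611 = 2080 - 7072 - 14664 = -19656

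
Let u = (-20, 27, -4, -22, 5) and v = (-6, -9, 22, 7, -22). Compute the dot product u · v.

-475

u · v = (-20)·(-6) + 27·(-9) + (-4)·22 + (-22)·7 + 5·(-22) = 120 - 243 - 88 - 154 - 110 = -475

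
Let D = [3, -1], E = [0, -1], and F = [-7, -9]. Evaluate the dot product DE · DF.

DE = E − D = (-3, 0)
DF = F − D = (-10, -8)
DE · DF = (-3)·(-10) + 0·(-8) = 30 + 0 = 30

30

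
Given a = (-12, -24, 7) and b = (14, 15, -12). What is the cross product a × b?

(183, -46, 156)

i: (-24)·(-12) - 7·15 = 288 - 105 = 183
j: 7·14 - (-12)·(-12) = 98 - 144 = -46
k: (-12)·15 - (-24)·14 = -180 - (-336) = 156
a × b = (183, -46, 156)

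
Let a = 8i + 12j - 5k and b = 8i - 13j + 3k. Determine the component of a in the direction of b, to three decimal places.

-6.878

a · b = 8·8 + 12·(-13) + (-5)·3 = 64 - 156 - 15 = -107
|b| = √(64 + 169 + 9) = √242 ≈ 15.5563
comp_b a = -107 / √242 ≈ -6.878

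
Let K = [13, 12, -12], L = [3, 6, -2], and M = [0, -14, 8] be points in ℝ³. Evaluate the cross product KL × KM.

KL = (-10, -6, 10)
KM = (-13, -26, 20)
i: (-6)·20 - 10·(-26) = -120 - (-260) = 140
j: 10·(-13) - (-10)·20 = -130 - (-200) = 70
k: (-10)·(-26) - (-6)·(-13) = 260 - 78 = 182
KL × KM = (140, 70, 182)

(140, 70, 182)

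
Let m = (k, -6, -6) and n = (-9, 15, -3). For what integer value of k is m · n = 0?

m · n = k·(-9) + (-6)·15 + (-6)·(-3) = -72 - 9k
Set equal to 0: -9k = 72, so k = -8.

-8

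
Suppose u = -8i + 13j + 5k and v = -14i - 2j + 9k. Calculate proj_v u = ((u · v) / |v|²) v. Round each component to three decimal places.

(-6.527, -0.932, 4.196)

u · v = (-8)·(-14) + 13·(-2) + 5·9 = 112 - 26 + 45 = 131
|v|² = 196 + 4 + 81 = 281
proj_v u = (131/281) · (-14, -2, 9) ≈ (-6.527, -0.932, 4.196)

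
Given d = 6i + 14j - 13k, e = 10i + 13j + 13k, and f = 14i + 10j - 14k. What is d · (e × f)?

e × f:
i: 13·(-14) - 13·10 = -182 - 130 = -312
j: 13·14 - 10·(-14) = 182 - (-140) = 322
k: 10·10 - 13·14 = 100 - 182 = -82
e × f = (-312, 322, -82)
d · (e × f) = 6·(-312) + 14·322 + (-13)·(-82) = -1872 + 4508 + 1066 = 3702

3702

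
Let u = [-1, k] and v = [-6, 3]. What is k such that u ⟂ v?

u · v = (-1)·(-6) + k·3 = 6 + 3k
Set equal to 0: 3k = -6, so k = -2.

-2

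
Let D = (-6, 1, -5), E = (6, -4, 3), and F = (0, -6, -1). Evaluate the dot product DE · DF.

139

DE = E − D = (12, -5, 8)
DF = F − D = (6, -7, 4)
DE · DF = 12·6 + (-5)·(-7) + 8·4 = 72 + 35 + 32 = 139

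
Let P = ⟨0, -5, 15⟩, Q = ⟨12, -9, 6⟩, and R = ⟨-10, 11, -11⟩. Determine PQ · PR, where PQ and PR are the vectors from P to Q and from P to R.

50

PQ = Q − P = (12, -4, -9)
PR = R − P = (-10, 16, -26)
PQ · PR = 12·(-10) + (-4)·16 + (-9)·(-26) = -120 - 64 + 234 = 50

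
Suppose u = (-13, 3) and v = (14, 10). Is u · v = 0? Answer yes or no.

u · v = (-13)·14 + 3·10 = -182 + 30 = -152
Nonzero, so the vectors are not orthogonal.

no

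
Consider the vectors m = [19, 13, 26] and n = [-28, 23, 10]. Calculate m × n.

(-468, -918, 801)

i: 13·10 - 26·23 = 130 - 598 = -468
j: 26·(-28) - 19·10 = -728 - 190 = -918
k: 19·23 - 13·(-28) = 437 - (-364) = 801
m × n = (-468, -918, 801)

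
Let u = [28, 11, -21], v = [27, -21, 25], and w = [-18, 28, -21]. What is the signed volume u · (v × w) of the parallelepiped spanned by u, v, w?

v × w:
i: (-21)·(-21) - 25·28 = 441 - 700 = -259
j: 25·(-18) - 27·(-21) = -450 - (-567) = 117
k: 27·28 - (-21)·(-18) = 756 - 378 = 378
v × w = (-259, 117, 378)
u · (v × w) = 28·(-259) + 11·117 + (-21)·378 = -7252 + 1287 - 7938 = -13903

-13903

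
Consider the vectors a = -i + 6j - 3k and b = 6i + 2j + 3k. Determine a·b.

-3

a · b = (-1)·6 + 6·2 + (-3)·3 = -6 + 12 - 9 = -3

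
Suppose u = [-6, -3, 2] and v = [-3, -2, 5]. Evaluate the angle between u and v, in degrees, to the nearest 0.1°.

38.0

u · v = (-6)·(-3) + (-3)·(-2) + 2·5 = 18 + 6 + 10 = 34
|u|² = 36 + 9 + 4 = 49,  |u| = √49 ≈ 7.000000
|v|² = 9 + 4 + 25 = 38,  |v| = √38 ≈ 6.164414
cos θ = 34 / (7.000000 · 6.164414) ≈ 0.78793
θ = arccos(0.78793) ≈ 38.0°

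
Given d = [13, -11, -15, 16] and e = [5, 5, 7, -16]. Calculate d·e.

d · e = 13·5 + (-11)·5 + (-15)·7 + 16·(-16) = 65 - 55 - 105 - 256 = -351

-351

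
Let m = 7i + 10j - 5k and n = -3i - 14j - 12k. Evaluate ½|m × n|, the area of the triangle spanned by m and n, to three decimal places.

112.389

i: 10·(-12) - (-5)·(-14) = -120 - 70 = -190
j: (-5)·(-3) - 7·(-12) = 15 - (-84) = 99
k: 7·(-14) - 10·(-3) = -98 - (-30) = -68
m × n = (-190, 99, -68)
|m × n| = √((-190)² + 99² + (-68)²) = √50525 ≈ 224.7777
area = ½ · 224.7777 ≈ 112.389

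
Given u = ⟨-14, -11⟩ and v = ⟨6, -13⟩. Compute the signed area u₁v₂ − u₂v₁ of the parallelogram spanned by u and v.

248

(-14)·(-13) - (-11)·6 = 182 - (-66) = 248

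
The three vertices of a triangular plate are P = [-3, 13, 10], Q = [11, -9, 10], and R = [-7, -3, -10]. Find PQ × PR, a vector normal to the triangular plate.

PQ = (14, -22, 0)
PR = (-4, -16, -20)
i: (-22)·(-20) - 0·(-16) = 440 - 0 = 440
j: 0·(-4) - 14·(-20) = 0 - (-280) = 280
k: 14·(-16) - (-22)·(-4) = -224 - 88 = -312
PQ × PR = (440, 280, -312)

(440, 280, -312)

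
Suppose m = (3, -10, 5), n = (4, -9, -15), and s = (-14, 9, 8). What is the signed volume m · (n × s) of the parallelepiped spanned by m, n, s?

-2041

n × s:
i: (-9)·8 - (-15)·9 = -72 - (-135) = 63
j: (-15)·(-14) - 4·8 = 210 - 32 = 178
k: 4·9 - (-9)·(-14) = 36 - 126 = -90
n × s = (63, 178, -90)
m · (n × s) = 3·63 + (-10)·178 + 5·(-90) = 189 - 1780 - 450 = -2041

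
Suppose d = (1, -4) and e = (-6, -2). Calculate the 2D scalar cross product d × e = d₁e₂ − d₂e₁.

-26

1·(-2) - (-4)·(-6) = -2 - 24 = -26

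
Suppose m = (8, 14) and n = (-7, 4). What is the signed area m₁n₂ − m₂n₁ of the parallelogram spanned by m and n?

8·4 - 14·(-7) = 32 - (-98) = 130

130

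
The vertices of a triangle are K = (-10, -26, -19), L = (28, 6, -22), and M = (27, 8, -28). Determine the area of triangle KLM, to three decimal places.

KL = (38, 32, -3),  KM = (37, 34, -9)
i: 32·(-9) - (-3)·34 = -288 - (-102) = -186
j: (-3)·37 - 38·(-9) = -111 - (-342) = 231
k: 38·34 - 32·37 = 1292 - 1184 = 108
KL × KM = (-186, 231, 108)
|KL × KM| = √99621 ≈ 315.6279
area = ½ · 315.6279 ≈ 157.814

157.814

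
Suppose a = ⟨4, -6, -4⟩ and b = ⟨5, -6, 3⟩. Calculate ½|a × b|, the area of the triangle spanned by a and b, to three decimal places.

i: (-6)·3 - (-4)·(-6) = -18 - 24 = -42
j: (-4)·5 - 4·3 = -20 - 12 = -32
k: 4·(-6) - (-6)·5 = -24 - (-30) = 6
a × b = (-42, -32, 6)
|a × b| = √((-42)² + (-32)² + 6²) = √2824 ≈ 53.1413
area = ½ · 53.1413 ≈ 26.571

26.571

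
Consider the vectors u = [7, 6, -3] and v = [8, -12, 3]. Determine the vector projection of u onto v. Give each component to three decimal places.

(-0.922, 1.382, -0.346)

u · v = 7·8 + 6·(-12) + (-3)·3 = 56 - 72 - 9 = -25
|v|² = 64 + 144 + 9 = 217
proj_v u = (-25/217) · (8, -12, 3) ≈ (-0.922, 1.382, -0.346)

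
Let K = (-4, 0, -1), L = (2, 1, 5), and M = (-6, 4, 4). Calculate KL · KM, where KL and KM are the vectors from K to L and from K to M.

22

KL = L − K = (6, 1, 6)
KM = M − K = (-2, 4, 5)
KL · KM = 6·(-2) + 1·4 + 6·5 = -12 + 4 + 30 = 22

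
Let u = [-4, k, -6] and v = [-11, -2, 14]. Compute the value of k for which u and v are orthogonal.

-20

u · v = (-4)·(-11) + k·(-2) + (-6)·14 = -40 - 2k
Set equal to 0: -2k = 40, so k = -20.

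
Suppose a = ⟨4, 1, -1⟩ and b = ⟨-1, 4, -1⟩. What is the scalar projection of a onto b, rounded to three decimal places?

0.236

a · b = 4·(-1) + 1·4 + (-1)·(-1) = -4 + 4 + 1 = 1
|b| = √(1 + 16 + 1) = √18 ≈ 4.2426
comp_b a = 1 / √18 ≈ 0.236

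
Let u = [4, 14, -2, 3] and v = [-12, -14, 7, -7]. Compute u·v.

-279

u · v = 4·(-12) + 14·(-14) + (-2)·7 + 3·(-7) = -48 - 196 - 14 - 21 = -279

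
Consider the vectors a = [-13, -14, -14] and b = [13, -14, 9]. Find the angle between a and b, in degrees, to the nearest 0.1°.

101.4

a · b = (-13)·13 + (-14)·(-14) + (-14)·9 = -169 + 196 - 126 = -99
|a|² = 169 + 196 + 196 = 561,  |a| = √561 ≈ 23.685439
|b|² = 169 + 196 + 81 = 446,  |b| = √446 ≈ 21.118712
cos θ = -99 / (23.685439 · 21.118712) ≈ -0.19792
θ = arccos(-0.19792) ≈ 101.4°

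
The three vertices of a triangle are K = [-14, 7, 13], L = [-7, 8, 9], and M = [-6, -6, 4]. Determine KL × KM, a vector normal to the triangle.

KL = (7, 1, -4)
KM = (8, -13, -9)
i: 1·(-9) - (-4)·(-13) = -9 - 52 = -61
j: (-4)·8 - 7·(-9) = -32 - (-63) = 31
k: 7·(-13) - 1·8 = -91 - 8 = -99
KL × KM = (-61, 31, -99)

(-61, 31, -99)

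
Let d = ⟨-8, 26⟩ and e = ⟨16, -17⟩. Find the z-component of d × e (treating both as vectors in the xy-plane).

(-8)·(-17) - 26·16 = 136 - 416 = -280

-280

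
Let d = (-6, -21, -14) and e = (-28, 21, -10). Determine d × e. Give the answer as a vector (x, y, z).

(504, 332, -714)

i: (-21)·(-10) - (-14)·21 = 210 - (-294) = 504
j: (-14)·(-28) - (-6)·(-10) = 392 - 60 = 332
k: (-6)·21 - (-21)·(-28) = -126 - 588 = -714
d × e = (504, 332, -714)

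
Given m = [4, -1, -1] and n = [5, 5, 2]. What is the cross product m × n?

i: (-1)·2 - (-1)·5 = -2 - (-5) = 3
j: (-1)·5 - 4·2 = -5 - 8 = -13
k: 4·5 - (-1)·5 = 20 - (-5) = 25
m × n = (3, -13, 25)

(3, -13, 25)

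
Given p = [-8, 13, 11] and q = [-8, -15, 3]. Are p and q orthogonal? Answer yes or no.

p · q = (-8)·(-8) + 13·(-15) + 11·3 = 64 - 195 + 33 = -98
Nonzero, so the vectors are not orthogonal.

no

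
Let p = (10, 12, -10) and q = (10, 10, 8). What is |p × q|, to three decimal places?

266.863

i: 12·8 - (-10)·10 = 96 - (-100) = 196
j: (-10)·10 - 10·8 = -100 - 80 = -180
k: 10·10 - 12·10 = 100 - 120 = -20
p × q = (196, -180, -20)
|p × q| = √(196² + (-180)² + (-20)²) = √71216 ≈ 266.8633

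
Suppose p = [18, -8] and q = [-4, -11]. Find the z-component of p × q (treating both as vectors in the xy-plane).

18·(-11) - (-8)·(-4) = -198 - 32 = -230

-230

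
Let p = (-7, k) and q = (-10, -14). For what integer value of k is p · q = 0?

5

p · q = (-7)·(-10) + k·(-14) = 70 - 14k
Set equal to 0: -14k = -70, so k = 5.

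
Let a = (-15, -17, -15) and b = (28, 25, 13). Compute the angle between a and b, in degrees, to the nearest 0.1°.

a · b = (-15)·28 + (-17)·25 + (-15)·13 = -420 - 425 - 195 = -1040
|a|² = 225 + 289 + 225 = 739,  |a| = √739 ≈ 27.184554
|b|² = 784 + 625 + 169 = 1578,  |b| = √1578 ≈ 39.724048
cos θ = -1040 / (27.184554 · 39.724048) ≈ -0.96307
θ = arccos(-0.96307) ≈ 164.4°

164.4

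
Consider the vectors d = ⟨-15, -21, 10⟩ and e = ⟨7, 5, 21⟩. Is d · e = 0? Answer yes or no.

yes

d · e = (-15)·7 + (-21)·5 + 10·21 = -105 - 105 + 210 = 0
Zero, so the vectors are orthogonal.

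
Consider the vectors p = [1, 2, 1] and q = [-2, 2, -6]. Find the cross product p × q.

i: 2·(-6) - 1·2 = -12 - 2 = -14
j: 1·(-2) - 1·(-6) = -2 - (-6) = 4
k: 1·2 - 2·(-2) = 2 - (-4) = 6
p × q = (-14, 4, 6)

(-14, 4, 6)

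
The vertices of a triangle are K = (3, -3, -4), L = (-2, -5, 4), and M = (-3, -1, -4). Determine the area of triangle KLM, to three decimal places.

KL = (-5, -2, 8),  KM = (-6, 2, 0)
i: (-2)·0 - 8·2 = 0 - 16 = -16
j: 8·(-6) - (-5)·0 = -48 - 0 = -48
k: (-5)·2 - (-2)·(-6) = -10 - 12 = -22
KL × KM = (-16, -48, -22)
|KL × KM| = √3044 ≈ 55.1725
area = ½ · 55.1725 ≈ 27.586

27.586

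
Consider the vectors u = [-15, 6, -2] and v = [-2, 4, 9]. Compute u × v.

(62, 139, -48)

i: 6·9 - (-2)·4 = 54 - (-8) = 62
j: (-2)·(-2) - (-15)·9 = 4 - (-135) = 139
k: (-15)·4 - 6·(-2) = -60 - (-12) = -48
u × v = (62, 139, -48)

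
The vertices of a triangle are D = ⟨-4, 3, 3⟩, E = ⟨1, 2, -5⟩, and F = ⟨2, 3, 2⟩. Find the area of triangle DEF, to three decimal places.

21.714

DE = (5, -1, -8),  DF = (6, 0, -1)
i: (-1)·(-1) - (-8)·0 = 1 - 0 = 1
j: (-8)·6 - 5·(-1) = -48 - (-5) = -43
k: 5·0 - (-1)·6 = 0 - (-6) = 6
DE × DF = (1, -43, 6)
|DE × DF| = √1886 ≈ 43.4281
area = ½ · 43.4281 ≈ 21.714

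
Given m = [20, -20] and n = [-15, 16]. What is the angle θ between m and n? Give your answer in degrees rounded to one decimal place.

178.2

m · n = 20·(-15) + (-20)·16 = -300 - 320 = -620
|m|² = 400 + 400 = 800,  |m| = √800 ≈ 28.284271
|n|² = 225 + 256 = 481,  |n| = √481 ≈ 21.931712
cos θ = -620 / (28.284271 · 21.931712) ≈ -0.99948
θ = arccos(-0.99948) ≈ 178.2°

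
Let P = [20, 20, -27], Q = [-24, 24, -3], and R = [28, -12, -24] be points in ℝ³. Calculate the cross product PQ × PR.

(780, 324, 1376)

PQ = (-44, 4, 24)
PR = (8, -32, 3)
i: 4·3 - 24·(-32) = 12 - (-768) = 780
j: 24·8 - (-44)·3 = 192 - (-132) = 324
k: (-44)·(-32) - 4·8 = 1408 - 32 = 1376
PQ × PR = (780, 324, 1376)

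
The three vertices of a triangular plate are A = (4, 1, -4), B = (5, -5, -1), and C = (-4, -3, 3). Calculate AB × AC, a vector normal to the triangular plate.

AB = (1, -6, 3)
AC = (-8, -4, 7)
i: (-6)·7 - 3·(-4) = -42 - (-12) = -30
j: 3·(-8) - 1·7 = -24 - 7 = -31
k: 1·(-4) - (-6)·(-8) = -4 - 48 = -52
AB × AC = (-30, -31, -52)

(-30, -31, -52)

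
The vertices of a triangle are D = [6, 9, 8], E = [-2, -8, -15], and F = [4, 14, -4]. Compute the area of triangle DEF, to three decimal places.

165.633

DE = (-8, -17, -23),  DF = (-2, 5, -12)
i: (-17)·(-12) - (-23)·5 = 204 - (-115) = 319
j: (-23)·(-2) - (-8)·(-12) = 46 - 96 = -50
k: (-8)·5 - (-17)·(-2) = -40 - 34 = -74
DE × DF = (319, -50, -74)
|DE × DF| = √109737 ≈ 331.2658
area = ½ · 331.2658 ≈ 165.633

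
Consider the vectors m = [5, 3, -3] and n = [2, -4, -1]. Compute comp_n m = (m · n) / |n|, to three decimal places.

m · n = 5·2 + 3·(-4) + (-3)·(-1) = 10 - 12 + 3 = 1
|n| = √(4 + 16 + 1) = √21 ≈ 4.5826
comp_n m = 1 / √21 ≈ 0.218

0.218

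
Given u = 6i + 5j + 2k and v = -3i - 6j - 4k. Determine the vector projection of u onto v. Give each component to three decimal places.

(2.754, 5.508, 3.672)

u · v = 6·(-3) + 5·(-6) + 2·(-4) = -18 - 30 - 8 = -56
|v|² = 9 + 36 + 16 = 61
proj_v u = (-56/61) · (-3, -6, -4) ≈ (2.754, 5.508, 3.672)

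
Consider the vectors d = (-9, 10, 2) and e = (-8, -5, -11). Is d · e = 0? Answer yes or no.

d · e = (-9)·(-8) + 10·(-5) + 2·(-11) = 72 - 50 - 22 = 0
Zero, so the vectors are orthogonal.

yes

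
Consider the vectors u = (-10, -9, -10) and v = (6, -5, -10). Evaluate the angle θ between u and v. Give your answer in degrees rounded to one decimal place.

66.4

u · v = (-10)·6 + (-9)·(-5) + (-10)·(-10) = -60 + 45 + 100 = 85
|u|² = 100 + 81 + 100 = 281,  |u| = √281 ≈ 16.763055
|v|² = 36 + 25 + 100 = 161,  |v| = √161 ≈ 12.688578
cos θ = 85 / (16.763055 · 12.688578) ≈ 0.39963
θ = arccos(0.39963) ≈ 66.4°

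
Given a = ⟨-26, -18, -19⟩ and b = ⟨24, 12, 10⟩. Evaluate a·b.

-1030

a · b = (-26)·24 + (-18)·12 + (-19)·10 = -624 - 216 - 190 = -1030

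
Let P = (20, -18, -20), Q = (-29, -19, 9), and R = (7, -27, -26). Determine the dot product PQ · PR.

PQ = Q − P = (-49, -1, 29)
PR = R − P = (-13, -9, -6)
PQ · PR = (-49)·(-13) + (-1)·(-9) + 29·(-6) = 637 + 9 - 174 = 472

472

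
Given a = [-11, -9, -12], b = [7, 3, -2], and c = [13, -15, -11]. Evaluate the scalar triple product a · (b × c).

1962

b × c:
i: 3·(-11) - (-2)·(-15) = -33 - 30 = -63
j: (-2)·13 - 7·(-11) = -26 - (-77) = 51
k: 7·(-15) - 3·13 = -105 - 39 = -144
b × c = (-63, 51, -144)
a · (b × c) = (-11)·(-63) + (-9)·51 + (-12)·(-144) = 693 - 459 + 1728 = 1962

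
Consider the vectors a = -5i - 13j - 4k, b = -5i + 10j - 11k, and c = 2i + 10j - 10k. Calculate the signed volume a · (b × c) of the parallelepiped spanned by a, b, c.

b × c:
i: 10·(-10) - (-11)·10 = -100 - (-110) = 10
j: (-11)·2 - (-5)·(-10) = -22 - 50 = -72
k: (-5)·10 - 10·2 = -50 - 20 = -70
b × c = (10, -72, -70)
a · (b × c) = (-5)·10 + (-13)·(-72) + (-4)·(-70) = -50 + 936 + 280 = 1166

1166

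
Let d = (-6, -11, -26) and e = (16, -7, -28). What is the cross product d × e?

(126, -584, 218)

i: (-11)·(-28) - (-26)·(-7) = 308 - 182 = 126
j: (-26)·16 - (-6)·(-28) = -416 - 168 = -584
k: (-6)·(-7) - (-11)·16 = 42 - (-176) = 218
d × e = (126, -584, 218)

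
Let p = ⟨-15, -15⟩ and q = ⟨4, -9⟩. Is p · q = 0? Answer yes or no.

p · q = (-15)·4 + (-15)·(-9) = -60 + 135 = 75
Nonzero, so the vectors are not orthogonal.

no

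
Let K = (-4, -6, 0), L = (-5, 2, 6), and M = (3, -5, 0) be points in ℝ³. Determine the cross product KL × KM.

KL = (-1, 8, 6)
KM = (7, 1, 0)
i: 8·0 - 6·1 = 0 - 6 = -6
j: 6·7 - (-1)·0 = 42 - 0 = 42
k: (-1)·1 - 8·7 = -1 - 56 = -57
KL × KM = (-6, 42, -57)

(-6, 42, -57)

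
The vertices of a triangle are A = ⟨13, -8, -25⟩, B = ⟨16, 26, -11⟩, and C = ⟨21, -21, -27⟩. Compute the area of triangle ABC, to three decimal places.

175.813

AB = (3, 34, 14),  AC = (8, -13, -2)
i: 34·(-2) - 14·(-13) = -68 - (-182) = 114
j: 14·8 - 3·(-2) = 112 - (-6) = 118
k: 3·(-13) - 34·8 = -39 - 272 = -311
AB × AC = (114, 118, -311)
|AB × AC| = √123641 ≈ 351.6262
area = ½ · 351.6262 ≈ 175.813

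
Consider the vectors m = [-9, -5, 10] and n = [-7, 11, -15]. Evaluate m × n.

(-35, -205, -134)

i: (-5)·(-15) - 10·11 = 75 - 110 = -35
j: 10·(-7) - (-9)·(-15) = -70 - 135 = -205
k: (-9)·11 - (-5)·(-7) = -99 - 35 = -134
m × n = (-35, -205, -134)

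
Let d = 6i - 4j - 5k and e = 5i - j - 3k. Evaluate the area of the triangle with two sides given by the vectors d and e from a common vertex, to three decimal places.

i: (-4)·(-3) - (-5)·(-1) = 12 - 5 = 7
j: (-5)·5 - 6·(-3) = -25 - (-18) = -7
k: 6·(-1) - (-4)·5 = -6 - (-20) = 14
d × e = (7, -7, 14)
|d × e| = √(7² + (-7)² + 14²) = √294 ≈ 17.1464
area = ½ · 17.1464 ≈ 8.573

8.573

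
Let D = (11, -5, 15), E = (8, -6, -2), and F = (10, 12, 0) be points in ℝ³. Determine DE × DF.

(304, -28, -52)

DE = (-3, -1, -17)
DF = (-1, 17, -15)
i: (-1)·(-15) - (-17)·17 = 15 - (-289) = 304
j: (-17)·(-1) - (-3)·(-15) = 17 - 45 = -28
k: (-3)·17 - (-1)·(-1) = -51 - 1 = -52
DE × DF = (304, -28, -52)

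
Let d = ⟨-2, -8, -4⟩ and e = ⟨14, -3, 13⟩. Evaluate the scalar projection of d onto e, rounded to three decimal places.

-2.896

d · e = (-2)·14 + (-8)·(-3) + (-4)·13 = -28 + 24 - 52 = -56
|e| = √(196 + 9 + 169) = √374 ≈ 19.3391
comp_e d = -56 / √374 ≈ -2.896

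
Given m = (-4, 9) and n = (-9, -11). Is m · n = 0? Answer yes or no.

no

m · n = (-4)·(-9) + 9·(-11) = 36 - 99 = -63
Nonzero, so the vectors are not orthogonal.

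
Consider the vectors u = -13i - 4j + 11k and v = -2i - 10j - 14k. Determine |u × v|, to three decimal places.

289.924

i: (-4)·(-14) - 11·(-10) = 56 - (-110) = 166
j: 11·(-2) - (-13)·(-14) = -22 - 182 = -204
k: (-13)·(-10) - (-4)·(-2) = 130 - 8 = 122
u × v = (166, -204, 122)
|u × v| = √(166² + (-204)² + 122²) = √84056 ≈ 289.9241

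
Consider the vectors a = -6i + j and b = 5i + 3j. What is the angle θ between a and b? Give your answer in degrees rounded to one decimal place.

139.6

a · b = (-6)·5 + 1·3 = -30 + 3 = -27
|a|² = 36 + 1 = 37,  |a| = √37 ≈ 6.082763
|b|² = 25 + 9 = 34,  |b| = √34 ≈ 5.830952
cos θ = -27 / (6.082763 · 5.830952) ≈ -0.76124
θ = arccos(-0.76124) ≈ 139.6°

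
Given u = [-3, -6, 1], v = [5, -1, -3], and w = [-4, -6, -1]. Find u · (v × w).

v × w:
i: (-1)·(-1) - (-3)·(-6) = 1 - 18 = -17
j: (-3)·(-4) - 5·(-1) = 12 - (-5) = 17
k: 5·(-6) - (-1)·(-4) = -30 - 4 = -34
v × w = (-17, 17, -34)
u · (v × w) = (-3)·(-17) + (-6)·17 + 1·(-34) = 51 - 102 - 34 = -85

-85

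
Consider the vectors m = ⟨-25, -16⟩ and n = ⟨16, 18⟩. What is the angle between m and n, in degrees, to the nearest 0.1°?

164.3

m · n = (-25)·16 + (-16)·18 = -400 - 288 = -688
|m|² = 625 + 256 = 881,  |m| = √881 ≈ 29.681644
|n|² = 256 + 324 = 580,  |n| = √580 ≈ 24.083189
cos θ = -688 / (29.681644 · 24.083189) ≈ -0.96247
θ = arccos(-0.96247) ≈ 164.3°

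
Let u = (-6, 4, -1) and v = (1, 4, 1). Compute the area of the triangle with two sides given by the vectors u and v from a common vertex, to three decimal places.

i: 4·1 - (-1)·4 = 4 - (-4) = 8
j: (-1)·1 - (-6)·1 = -1 - (-6) = 5
k: (-6)·4 - 4·1 = -24 - 4 = -28
u × v = (8, 5, -28)
|u × v| = √(8² + 5² + (-28)²) = √873 ≈ 29.5466
area = ½ · 29.5466 ≈ 14.773

14.773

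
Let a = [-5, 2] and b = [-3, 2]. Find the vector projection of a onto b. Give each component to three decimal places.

(-4.385, 2.923)

a · b = (-5)·(-3) + 2·2 = 15 + 4 = 19
|b|² = 9 + 4 = 13
proj_b a = (19/13) · (-3, 2) ≈ (-4.385, 2.923)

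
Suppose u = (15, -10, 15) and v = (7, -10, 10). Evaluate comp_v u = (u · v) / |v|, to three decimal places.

22.497

u · v = 15·7 + (-10)·(-10) + 15·10 = 105 + 100 + 150 = 355
|v| = √(49 + 100 + 100) = √249 ≈ 15.7797
comp_v u = 355 / √249 ≈ 22.497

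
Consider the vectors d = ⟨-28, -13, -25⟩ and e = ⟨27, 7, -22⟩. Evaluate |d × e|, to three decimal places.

i: (-13)·(-22) - (-25)·7 = 286 - (-175) = 461
j: (-25)·27 - (-28)·(-22) = -675 - 616 = -1291
k: (-28)·7 - (-13)·27 = -196 - (-351) = 155
d × e = (461, -1291, 155)
|d × e| = √(461² + (-1291)² + 155²) = √1903227 ≈ 1379.5749

1379.575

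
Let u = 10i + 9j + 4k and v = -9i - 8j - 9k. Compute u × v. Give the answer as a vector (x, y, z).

i: 9·(-9) - 4·(-8) = -81 - (-32) = -49
j: 4·(-9) - 10·(-9) = -36 - (-90) = 54
k: 10·(-8) - 9·(-9) = -80 - (-81) = 1
u × v = (-49, 54, 1)

(-49, 54, 1)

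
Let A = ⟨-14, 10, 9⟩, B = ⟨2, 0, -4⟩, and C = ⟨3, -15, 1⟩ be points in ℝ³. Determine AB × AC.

AB = (16, -10, -13)
AC = (17, -25, -8)
i: (-10)·(-8) - (-13)·(-25) = 80 - 325 = -245
j: (-13)·17 - 16·(-8) = -221 - (-128) = -93
k: 16·(-25) - (-10)·17 = -400 - (-170) = -230
AB × AC = (-245, -93, -230)

(-245, -93, -230)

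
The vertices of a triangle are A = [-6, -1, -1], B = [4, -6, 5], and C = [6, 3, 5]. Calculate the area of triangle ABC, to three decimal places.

AB = (10, -5, 6),  AC = (12, 4, 6)
i: (-5)·6 - 6·4 = -30 - 24 = -54
j: 6·12 - 10·6 = 72 - 60 = 12
k: 10·4 - (-5)·12 = 40 - (-60) = 100
AB × AC = (-54, 12, 100)
|AB × AC| = √13060 ≈ 114.2804
area = ½ · 114.2804 ≈ 57.140

57.140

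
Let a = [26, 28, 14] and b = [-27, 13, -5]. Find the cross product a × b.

i: 28·(-5) - 14·13 = -140 - 182 = -322
j: 14·(-27) - 26·(-5) = -378 - (-130) = -248
k: 26·13 - 28·(-27) = 338 - (-756) = 1094
a × b = (-322, -248, 1094)

(-322, -248, 1094)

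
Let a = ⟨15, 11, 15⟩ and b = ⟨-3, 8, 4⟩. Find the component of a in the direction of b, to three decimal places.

10.918

a · b = 15·(-3) + 11·8 + 15·4 = -45 + 88 + 60 = 103
|b| = √(9 + 64 + 16) = √89 ≈ 9.4340
comp_b a = 103 / √89 ≈ 10.918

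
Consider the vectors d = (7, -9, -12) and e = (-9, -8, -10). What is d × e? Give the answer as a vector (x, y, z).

i: (-9)·(-10) - (-12)·(-8) = 90 - 96 = -6
j: (-12)·(-9) - 7·(-10) = 108 - (-70) = 178
k: 7·(-8) - (-9)·(-9) = -56 - 81 = -137
d × e = (-6, 178, -137)

(-6, 178, -137)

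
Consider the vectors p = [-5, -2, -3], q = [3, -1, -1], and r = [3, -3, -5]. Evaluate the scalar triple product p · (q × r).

q × r:
i: (-1)·(-5) - (-1)·(-3) = 5 - 3 = 2
j: (-1)·3 - 3·(-5) = -3 - (-15) = 12
k: 3·(-3) - (-1)·3 = -9 - (-3) = -6
q × r = (2, 12, -6)
p · (q × r) = (-5)·2 + (-2)·12 + (-3)·(-6) = -10 - 24 + 18 = -16

-16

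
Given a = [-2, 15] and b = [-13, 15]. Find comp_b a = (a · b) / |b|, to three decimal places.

a · b = (-2)·(-13) + 15·15 = 26 + 225 = 251
|b| = √(169 + 225) = √394 ≈ 19.8494
comp_b a = 251 / √394 ≈ 12.645

12.645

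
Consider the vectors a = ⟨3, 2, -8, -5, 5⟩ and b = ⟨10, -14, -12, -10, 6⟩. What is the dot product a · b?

a · b = 3·10 + 2·(-14) + (-8)·(-12) + (-5)·(-10) + 5·6 = 30 - 28 + 96 + 50 + 30 = 178

178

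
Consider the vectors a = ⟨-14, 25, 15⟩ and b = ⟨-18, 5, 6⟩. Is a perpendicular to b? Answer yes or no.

a · b = (-14)·(-18) + 25·5 + 15·6 = 252 + 125 + 90 = 467
Nonzero, so the vectors are not orthogonal.

no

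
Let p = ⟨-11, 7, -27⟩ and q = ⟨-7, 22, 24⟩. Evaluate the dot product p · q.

-417

p · q = (-11)·(-7) + 7·22 + (-27)·24 = 77 + 154 - 648 = -417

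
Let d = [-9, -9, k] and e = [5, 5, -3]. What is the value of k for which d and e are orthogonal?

-30

d · e = (-9)·5 + (-9)·5 + k·(-3) = -90 - 3k
Set equal to 0: -3k = 90, so k = -30.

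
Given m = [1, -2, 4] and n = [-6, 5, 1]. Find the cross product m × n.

(-22, -25, -7)

i: (-2)·1 - 4·5 = -2 - 20 = -22
j: 4·(-6) - 1·1 = -24 - 1 = -25
k: 1·5 - (-2)·(-6) = 5 - 12 = -7
m × n = (-22, -25, -7)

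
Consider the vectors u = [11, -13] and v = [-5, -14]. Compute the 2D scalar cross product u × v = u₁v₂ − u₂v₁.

-219

11·(-14) - (-13)·(-5) = -154 - 65 = -219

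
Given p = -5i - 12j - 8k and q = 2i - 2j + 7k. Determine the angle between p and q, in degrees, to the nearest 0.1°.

p · q = (-5)·2 + (-12)·(-2) + (-8)·7 = -10 + 24 - 56 = -42
|p|² = 25 + 144 + 64 = 233,  |p| = √233 ≈ 15.264338
|q|² = 4 + 4 + 49 = 57,  |q| = √57 ≈ 7.549834
cos θ = -42 / (15.264338 · 7.549834) ≈ -0.36445
θ = arccos(-0.36445) ≈ 111.4°

111.4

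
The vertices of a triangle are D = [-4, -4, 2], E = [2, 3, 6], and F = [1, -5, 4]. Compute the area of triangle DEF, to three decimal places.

DE = (6, 7, 4),  DF = (5, -1, 2)
i: 7·2 - 4·(-1) = 14 - (-4) = 18
j: 4·5 - 6·2 = 20 - 12 = 8
k: 6·(-1) - 7·5 = -6 - 35 = -41
DE × DF = (18, 8, -41)
|DE × DF| = √2069 ≈ 45.4863
area = ½ · 45.4863 ≈ 22.743

22.743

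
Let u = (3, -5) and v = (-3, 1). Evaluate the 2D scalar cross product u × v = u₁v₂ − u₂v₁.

-12

3·1 - (-5)·(-3) = 3 - 15 = -12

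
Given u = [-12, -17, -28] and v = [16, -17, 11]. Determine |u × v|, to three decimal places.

875.215

i: (-17)·11 - (-28)·(-17) = -187 - 476 = -663
j: (-28)·16 - (-12)·11 = -448 - (-132) = -316
k: (-12)·(-17) - (-17)·16 = 204 - (-272) = 476
u × v = (-663, -316, 476)
|u × v| = √((-663)² + (-316)² + 476²) = √766001 ≈ 875.2148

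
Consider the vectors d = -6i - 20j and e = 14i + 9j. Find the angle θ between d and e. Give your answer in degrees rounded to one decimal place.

139.4

d · e = (-6)·14 + (-20)·9 = -84 - 180 = -264
|d|² = 36 + 400 = 436,  |d| = √436 ≈ 20.880613
|e|² = 196 + 81 = 277,  |e| = √277 ≈ 16.643317
cos θ = -264 / (20.880613 · 16.643317) ≈ -0.75966
θ = arccos(-0.75966) ≈ 139.4°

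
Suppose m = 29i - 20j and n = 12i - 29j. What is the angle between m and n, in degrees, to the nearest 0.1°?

32.9

m · n = 29·12 + (-20)·(-29) = 348 + 580 = 928
|m|² = 841 + 400 = 1241,  |m| = √1241 ≈ 35.227830
|n|² = 144 + 841 = 985,  |n| = √985 ≈ 31.384710
cos θ = 928 / (35.227830 · 31.384710) ≈ 0.83935
θ = arccos(0.83935) ≈ 32.9°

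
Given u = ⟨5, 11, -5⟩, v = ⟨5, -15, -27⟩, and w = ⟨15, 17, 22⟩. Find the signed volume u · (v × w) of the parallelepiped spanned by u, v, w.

v × w:
i: (-15)·22 - (-27)·17 = -330 - (-459) = 129
j: (-27)·15 - 5·22 = -405 - 110 = -515
k: 5·17 - (-15)·15 = 85 - (-225) = 310
v × w = (129, -515, 310)
u · (v × w) = 5·129 + 11·(-515) + (-5)·310 = 645 - 5665 - 1550 = -6570

-6570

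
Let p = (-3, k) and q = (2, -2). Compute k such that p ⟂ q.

-3

p · q = (-3)·2 + k·(-2) = -6 - 2k
Set equal to 0: -2k = 6, so k = -3.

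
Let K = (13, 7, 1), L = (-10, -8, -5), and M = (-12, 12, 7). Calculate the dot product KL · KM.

KL = L − K = (-23, -15, -6)
KM = M − K = (-25, 5, 6)
KL · KM = (-23)·(-25) + (-15)·5 + (-6)·6 = 575 - 75 - 36 = 464

464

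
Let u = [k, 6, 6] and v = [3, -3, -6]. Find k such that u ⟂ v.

u · v = k·3 + 6·(-3) + 6·(-6) = -54 + 3k
Set equal to 0: 3k = 54, so k = 18.

18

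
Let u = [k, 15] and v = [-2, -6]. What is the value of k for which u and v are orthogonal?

-45

u · v = k·(-2) + 15·(-6) = -90 - 2k
Set equal to 0: -2k = 90, so k = -45.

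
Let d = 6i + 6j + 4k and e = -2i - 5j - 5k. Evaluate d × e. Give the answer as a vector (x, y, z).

i: 6·(-5) - 4·(-5) = -30 - (-20) = -10
j: 4·(-2) - 6·(-5) = -8 - (-30) = 22
k: 6·(-5) - 6·(-2) = -30 - (-12) = -18
d × e = (-10, 22, -18)

(-10, 22, -18)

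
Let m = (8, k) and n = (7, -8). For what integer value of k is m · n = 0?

m · n = 8·7 + k·(-8) = 56 - 8k
Set equal to 0: -8k = -56, so k = 7.

7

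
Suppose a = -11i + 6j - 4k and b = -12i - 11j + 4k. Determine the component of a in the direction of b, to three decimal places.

2.983

a · b = (-11)·(-12) + 6·(-11) + (-4)·4 = 132 - 66 - 16 = 50
|b| = √(144 + 121 + 16) = √281 ≈ 16.7631
comp_b a = 50 / √281 ≈ 2.983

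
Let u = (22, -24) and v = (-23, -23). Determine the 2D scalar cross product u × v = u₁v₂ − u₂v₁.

22·(-23) - (-24)·(-23) = -506 - 552 = -1058

-1058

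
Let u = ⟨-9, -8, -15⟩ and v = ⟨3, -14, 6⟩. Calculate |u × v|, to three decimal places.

i: (-8)·6 - (-15)·(-14) = -48 - 210 = -258
j: (-15)·3 - (-9)·6 = -45 - (-54) = 9
k: (-9)·(-14) - (-8)·3 = 126 - (-24) = 150
u × v = (-258, 9, 150)
|u × v| = √((-258)² + 9² + 150²) = √89145 ≈ 298.5716

298.572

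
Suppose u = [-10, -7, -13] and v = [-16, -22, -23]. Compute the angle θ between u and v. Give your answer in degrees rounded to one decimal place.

u · v = (-10)·(-16) + (-7)·(-22) + (-13)·(-23) = 160 + 154 + 299 = 613
|u|² = 100 + 49 + 169 = 318,  |u| = √318 ≈ 17.832555
|v|² = 256 + 484 + 529 = 1269,  |v| = √1269 ≈ 35.623026
cos θ = 613 / (17.832555 · 35.623026) ≈ 0.96498
θ = arccos(0.96498) ≈ 15.2°

15.2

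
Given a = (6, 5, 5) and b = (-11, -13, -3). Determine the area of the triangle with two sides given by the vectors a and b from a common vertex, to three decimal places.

i: 5·(-3) - 5·(-13) = -15 - (-65) = 50
j: 5·(-11) - 6·(-3) = -55 - (-18) = -37
k: 6·(-13) - 5·(-11) = -78 - (-55) = -23
a × b = (50, -37, -23)
|a × b| = √(50² + (-37)² + (-23)²) = √4398 ≈ 66.3174
area = ½ · 66.3174 ≈ 33.159

33.159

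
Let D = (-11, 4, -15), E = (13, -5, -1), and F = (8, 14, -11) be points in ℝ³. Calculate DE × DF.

(-176, 170, 411)

DE = (24, -9, 14)
DF = (19, 10, 4)
i: (-9)·4 - 14·10 = -36 - 140 = -176
j: 14·19 - 24·4 = 266 - 96 = 170
k: 24·10 - (-9)·19 = 240 - (-171) = 411
DE × DF = (-176, 170, 411)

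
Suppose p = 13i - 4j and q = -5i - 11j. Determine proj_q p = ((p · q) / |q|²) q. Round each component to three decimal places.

p · q = 13·(-5) + (-4)·(-11) = -65 + 44 = -21
|q|² = 25 + 121 = 146
proj_q p = (-21/146) · (-5, -11) ≈ (0.719, 1.582)

(0.719, 1.582)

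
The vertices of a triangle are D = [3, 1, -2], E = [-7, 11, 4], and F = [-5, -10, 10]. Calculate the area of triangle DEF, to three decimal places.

DE = (-10, 10, 6),  DF = (-8, -11, 12)
i: 10·12 - 6·(-11) = 120 - (-66) = 186
j: 6·(-8) - (-10)·12 = -48 - (-120) = 72
k: (-10)·(-11) - 10·(-8) = 110 - (-80) = 190
DE × DF = (186, 72, 190)
|DE × DF| = √75880 ≈ 275.4632
area = ½ · 275.4632 ≈ 137.732

137.732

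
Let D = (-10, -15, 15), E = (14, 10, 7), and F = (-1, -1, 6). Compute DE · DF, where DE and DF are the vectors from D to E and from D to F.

DE = E − D = (24, 25, -8)
DF = F − D = (9, 14, -9)
DE · DF = 24·9 + 25·14 + (-8)·(-9) = 216 + 350 + 72 = 638

638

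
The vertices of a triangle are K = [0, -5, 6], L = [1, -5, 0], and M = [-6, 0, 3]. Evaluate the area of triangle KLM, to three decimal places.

KL = (1, 0, -6),  KM = (-6, 5, -3)
i: 0·(-3) - (-6)·5 = 0 - (-30) = 30
j: (-6)·(-6) - 1·(-3) = 36 - (-3) = 39
k: 1·5 - 0·(-6) = 5 - 0 = 5
KL × KM = (30, 39, 5)
|KL × KM| = √2446 ≈ 49.4571
area = ½ · 49.4571 ≈ 24.729

24.729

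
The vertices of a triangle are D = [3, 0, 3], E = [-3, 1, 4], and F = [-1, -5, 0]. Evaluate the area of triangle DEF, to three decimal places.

DE = (-6, 1, 1),  DF = (-4, -5, -3)
i: 1·(-3) - 1·(-5) = -3 - (-5) = 2
j: 1·(-4) - (-6)·(-3) = -4 - 18 = -22
k: (-6)·(-5) - 1·(-4) = 30 - (-4) = 34
DE × DF = (2, -22, 34)
|DE × DF| = √1644 ≈ 40.5463
area = ½ · 40.5463 ≈ 20.273

20.273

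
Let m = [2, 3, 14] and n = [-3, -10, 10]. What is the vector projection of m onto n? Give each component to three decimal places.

(-1.493, -4.976, 4.976)

m · n = 2·(-3) + 3·(-10) + 14·10 = -6 - 30 + 140 = 104
|n|² = 9 + 100 + 100 = 209
proj_n m = (104/209) · (-3, -10, 10) ≈ (-1.493, -4.976, 4.976)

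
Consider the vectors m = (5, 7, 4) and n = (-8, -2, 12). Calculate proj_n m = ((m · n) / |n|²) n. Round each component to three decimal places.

m · n = 5·(-8) + 7·(-2) + 4·12 = -40 - 14 + 48 = -6
|n|² = 64 + 4 + 144 = 212
proj_n m = (-6/212) · (-8, -2, 12) ≈ (0.226, 0.057, -0.340)

(0.226, 0.057, -0.340)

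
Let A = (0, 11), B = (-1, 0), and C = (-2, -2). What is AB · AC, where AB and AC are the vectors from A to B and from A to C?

145

AB = B − A = (-1, -11)
AC = C − A = (-2, -13)
AB · AC = (-1)·(-2) + (-11)·(-13) = 2 + 143 = 145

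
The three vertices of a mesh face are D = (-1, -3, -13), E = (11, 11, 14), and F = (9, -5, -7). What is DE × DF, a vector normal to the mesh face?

(138, 198, -164)

DE = (12, 14, 27)
DF = (10, -2, 6)
i: 14·6 - 27·(-2) = 84 - (-54) = 138
j: 27·10 - 12·6 = 270 - 72 = 198
k: 12·(-2) - 14·10 = -24 - 140 = -164
DE × DF = (138, 198, -164)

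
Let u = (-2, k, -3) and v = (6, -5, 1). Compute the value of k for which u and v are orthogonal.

-3

u · v = (-2)·6 + k·(-5) + (-3)·1 = -15 - 5k
Set equal to 0: -5k = 15, so k = -3.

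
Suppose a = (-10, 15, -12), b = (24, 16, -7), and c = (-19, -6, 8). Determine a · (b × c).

b × c:
i: 16·8 - (-7)·(-6) = 128 - 42 = 86
j: (-7)·(-19) - 24·8 = 133 - 192 = -59
k: 24·(-6) - 16·(-19) = -144 - (-304) = 160
b × c = (86, -59, 160)
a · (b × c) = (-10)·86 + 15·(-59) + (-12)·160 = -860 - 885 - 1920 = -3665

-3665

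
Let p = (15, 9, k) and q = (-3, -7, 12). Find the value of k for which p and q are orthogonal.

p · q = 15·(-3) + 9·(-7) + k·12 = -108 + 12k
Set equal to 0: 12k = 108, so k = 9.

9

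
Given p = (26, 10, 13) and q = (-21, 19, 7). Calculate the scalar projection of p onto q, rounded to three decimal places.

-9.084

p · q = 26·(-21) + 10·19 + 13·7 = -546 + 190 + 91 = -265
|q| = √(441 + 361 + 49) = √851 ≈ 29.1719
comp_q p = -265 / √851 ≈ -9.084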